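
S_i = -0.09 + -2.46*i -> [-0.09, -2.55, -5.01, -7.47, -9.93]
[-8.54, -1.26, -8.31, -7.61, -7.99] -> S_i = Random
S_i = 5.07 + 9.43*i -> [5.07, 14.5, 23.93, 33.36, 42.79]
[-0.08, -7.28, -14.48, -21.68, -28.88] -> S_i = -0.08 + -7.20*i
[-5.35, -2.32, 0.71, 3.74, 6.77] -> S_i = -5.35 + 3.03*i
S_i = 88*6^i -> [88, 528, 3168, 19008, 114048]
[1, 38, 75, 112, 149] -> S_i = 1 + 37*i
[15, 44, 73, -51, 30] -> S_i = Random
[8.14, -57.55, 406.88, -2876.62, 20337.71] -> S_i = 8.14*(-7.07)^i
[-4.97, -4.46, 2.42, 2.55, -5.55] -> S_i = Random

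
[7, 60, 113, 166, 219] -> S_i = 7 + 53*i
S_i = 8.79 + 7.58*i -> [8.79, 16.37, 23.95, 31.53, 39.11]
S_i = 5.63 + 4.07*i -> [5.63, 9.7, 13.77, 17.84, 21.91]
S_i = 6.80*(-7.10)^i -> [6.8, -48.28, 342.79, -2433.79, 17279.94]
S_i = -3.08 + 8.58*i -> [-3.08, 5.5, 14.08, 22.66, 31.24]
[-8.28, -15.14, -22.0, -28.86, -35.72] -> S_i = -8.28 + -6.86*i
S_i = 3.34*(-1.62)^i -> [3.34, -5.41, 8.77, -14.2, 23.0]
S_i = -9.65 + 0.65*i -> [-9.65, -9.0, -8.35, -7.7, -7.05]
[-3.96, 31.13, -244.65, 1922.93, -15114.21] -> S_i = -3.96*(-7.86)^i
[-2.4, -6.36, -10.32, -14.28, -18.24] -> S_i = -2.40 + -3.96*i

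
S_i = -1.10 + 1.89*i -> [-1.1, 0.79, 2.68, 4.57, 6.46]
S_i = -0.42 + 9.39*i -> [-0.42, 8.97, 18.36, 27.75, 37.14]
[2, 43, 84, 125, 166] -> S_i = 2 + 41*i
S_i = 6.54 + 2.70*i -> [6.54, 9.24, 11.94, 14.64, 17.34]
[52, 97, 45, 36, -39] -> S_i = Random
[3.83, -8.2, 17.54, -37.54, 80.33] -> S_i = 3.83*(-2.14)^i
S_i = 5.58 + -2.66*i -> [5.58, 2.92, 0.26, -2.4, -5.06]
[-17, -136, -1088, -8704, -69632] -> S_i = -17*8^i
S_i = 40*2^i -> [40, 80, 160, 320, 640]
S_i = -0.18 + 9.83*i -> [-0.18, 9.65, 19.48, 29.31, 39.14]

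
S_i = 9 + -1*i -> [9, 8, 7, 6, 5]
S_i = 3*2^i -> [3, 6, 12, 24, 48]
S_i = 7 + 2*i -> [7, 9, 11, 13, 15]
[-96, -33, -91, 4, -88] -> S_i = Random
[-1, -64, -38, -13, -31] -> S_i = Random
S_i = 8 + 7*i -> [8, 15, 22, 29, 36]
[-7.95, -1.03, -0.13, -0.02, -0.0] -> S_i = -7.95*0.13^i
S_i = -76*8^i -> [-76, -608, -4864, -38912, -311296]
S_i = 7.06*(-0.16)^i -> [7.06, -1.13, 0.18, -0.03, 0.0]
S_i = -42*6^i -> [-42, -252, -1512, -9072, -54432]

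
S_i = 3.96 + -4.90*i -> [3.96, -0.94, -5.84, -10.74, -15.64]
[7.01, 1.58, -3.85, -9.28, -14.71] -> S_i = 7.01 + -5.43*i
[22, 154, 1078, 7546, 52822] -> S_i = 22*7^i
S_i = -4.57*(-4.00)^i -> [-4.57, 18.28, -73.12, 292.48, -1169.92]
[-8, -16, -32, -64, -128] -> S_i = -8*2^i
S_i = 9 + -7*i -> [9, 2, -5, -12, -19]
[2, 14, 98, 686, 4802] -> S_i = 2*7^i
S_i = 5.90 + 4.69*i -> [5.9, 10.59, 15.28, 19.97, 24.66]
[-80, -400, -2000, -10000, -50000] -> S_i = -80*5^i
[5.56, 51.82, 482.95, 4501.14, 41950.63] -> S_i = 5.56*9.32^i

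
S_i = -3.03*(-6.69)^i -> [-3.03, 20.27, -135.61, 907.24, -6069.42]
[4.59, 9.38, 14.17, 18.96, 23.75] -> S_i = 4.59 + 4.79*i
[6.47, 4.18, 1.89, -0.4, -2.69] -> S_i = 6.47 + -2.29*i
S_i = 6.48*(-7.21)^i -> [6.48, -46.72, 336.86, -2428.74, 17511.21]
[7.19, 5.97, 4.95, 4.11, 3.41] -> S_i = 7.19*0.83^i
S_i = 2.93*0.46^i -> [2.93, 1.35, 0.62, 0.29, 0.13]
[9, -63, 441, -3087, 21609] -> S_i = 9*-7^i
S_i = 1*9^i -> [1, 9, 81, 729, 6561]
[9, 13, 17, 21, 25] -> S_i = 9 + 4*i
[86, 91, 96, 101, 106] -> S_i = 86 + 5*i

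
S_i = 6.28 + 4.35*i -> [6.28, 10.63, 14.98, 19.33, 23.68]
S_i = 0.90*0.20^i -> [0.9, 0.18, 0.04, 0.01, 0.0]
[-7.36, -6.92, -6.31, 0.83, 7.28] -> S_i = Random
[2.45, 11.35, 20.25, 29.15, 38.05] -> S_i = 2.45 + 8.90*i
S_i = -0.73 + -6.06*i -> [-0.73, -6.79, -12.85, -18.91, -24.97]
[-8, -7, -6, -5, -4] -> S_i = -8 + 1*i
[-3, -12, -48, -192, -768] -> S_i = -3*4^i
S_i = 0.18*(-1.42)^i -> [0.18, -0.26, 0.36, -0.52, 0.73]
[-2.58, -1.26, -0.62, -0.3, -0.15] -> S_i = -2.58*0.49^i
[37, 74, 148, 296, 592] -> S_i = 37*2^i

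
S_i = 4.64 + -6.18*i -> [4.64, -1.54, -7.72, -13.9, -20.08]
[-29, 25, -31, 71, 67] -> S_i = Random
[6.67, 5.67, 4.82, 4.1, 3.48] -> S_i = 6.67*0.85^i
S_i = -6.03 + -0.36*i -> [-6.03, -6.39, -6.75, -7.11, -7.47]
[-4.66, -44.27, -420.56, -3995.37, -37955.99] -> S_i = -4.66*9.50^i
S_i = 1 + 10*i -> [1, 11, 21, 31, 41]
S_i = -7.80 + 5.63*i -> [-7.8, -2.17, 3.46, 9.09, 14.72]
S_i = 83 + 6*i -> [83, 89, 95, 101, 107]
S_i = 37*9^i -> [37, 333, 2997, 26973, 242757]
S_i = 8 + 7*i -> [8, 15, 22, 29, 36]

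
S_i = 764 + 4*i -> [764, 768, 772, 776, 780]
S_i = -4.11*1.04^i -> [-4.11, -4.27, -4.45, -4.62, -4.81]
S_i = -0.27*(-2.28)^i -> [-0.27, 0.62, -1.4, 3.2, -7.3]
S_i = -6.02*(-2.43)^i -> [-6.02, 14.63, -35.55, 86.38, -209.9]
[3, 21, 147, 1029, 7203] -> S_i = 3*7^i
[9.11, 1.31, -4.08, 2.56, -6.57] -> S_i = Random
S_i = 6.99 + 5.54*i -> [6.99, 12.53, 18.07, 23.61, 29.15]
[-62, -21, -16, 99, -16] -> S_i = Random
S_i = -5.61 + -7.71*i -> [-5.61, -13.32, -21.03, -28.74, -36.45]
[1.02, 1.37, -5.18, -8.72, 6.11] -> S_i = Random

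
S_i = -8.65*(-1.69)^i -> [-8.65, 14.62, -24.71, 41.75, -70.56]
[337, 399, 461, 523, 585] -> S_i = 337 + 62*i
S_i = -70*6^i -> [-70, -420, -2520, -15120, -90720]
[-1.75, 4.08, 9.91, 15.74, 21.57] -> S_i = -1.75 + 5.83*i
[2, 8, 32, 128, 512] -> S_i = 2*4^i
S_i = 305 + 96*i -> [305, 401, 497, 593, 689]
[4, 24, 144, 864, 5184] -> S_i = 4*6^i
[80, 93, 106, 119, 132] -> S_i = 80 + 13*i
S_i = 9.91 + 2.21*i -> [9.91, 12.12, 14.33, 16.54, 18.75]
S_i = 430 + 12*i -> [430, 442, 454, 466, 478]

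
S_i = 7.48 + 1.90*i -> [7.48, 9.38, 11.28, 13.18, 15.08]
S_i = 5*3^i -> [5, 15, 45, 135, 405]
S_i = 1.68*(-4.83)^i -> [1.68, -8.11, 39.19, -189.3, 914.32]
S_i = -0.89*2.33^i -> [-0.89, -2.07, -4.83, -11.26, -26.23]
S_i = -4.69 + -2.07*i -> [-4.69, -6.76, -8.83, -10.9, -12.97]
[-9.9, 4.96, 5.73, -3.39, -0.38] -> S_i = Random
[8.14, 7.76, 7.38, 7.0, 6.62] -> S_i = 8.14 + -0.38*i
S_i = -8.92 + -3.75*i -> [-8.92, -12.67, -16.42, -20.17, -23.92]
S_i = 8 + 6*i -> [8, 14, 20, 26, 32]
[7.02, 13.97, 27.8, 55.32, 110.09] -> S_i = 7.02*1.99^i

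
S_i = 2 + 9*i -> [2, 11, 20, 29, 38]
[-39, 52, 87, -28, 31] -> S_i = Random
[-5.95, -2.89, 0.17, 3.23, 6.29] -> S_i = -5.95 + 3.06*i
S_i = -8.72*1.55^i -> [-8.72, -13.52, -20.95, -32.47, -50.33]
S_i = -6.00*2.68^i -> [-6.0, -16.08, -43.09, -115.49, -309.52]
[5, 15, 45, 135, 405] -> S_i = 5*3^i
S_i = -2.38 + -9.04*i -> [-2.38, -11.42, -20.46, -29.5, -38.54]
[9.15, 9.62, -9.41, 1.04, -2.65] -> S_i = Random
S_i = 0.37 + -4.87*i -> [0.37, -4.5, -9.37, -14.24, -19.11]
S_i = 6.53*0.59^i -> [6.53, 3.85, 2.27, 1.34, 0.79]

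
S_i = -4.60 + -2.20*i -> [-4.6, -6.8, -9.0, -11.2, -13.4]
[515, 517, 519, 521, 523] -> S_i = 515 + 2*i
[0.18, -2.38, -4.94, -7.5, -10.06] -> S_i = 0.18 + -2.56*i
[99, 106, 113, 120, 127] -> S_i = 99 + 7*i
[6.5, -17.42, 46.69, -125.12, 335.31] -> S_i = 6.50*(-2.68)^i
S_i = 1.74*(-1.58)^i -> [1.74, -2.75, 4.34, -6.86, 10.84]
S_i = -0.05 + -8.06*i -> [-0.05, -8.11, -16.17, -24.23, -32.29]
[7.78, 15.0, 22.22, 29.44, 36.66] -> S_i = 7.78 + 7.22*i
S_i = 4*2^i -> [4, 8, 16, 32, 64]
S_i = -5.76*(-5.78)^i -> [-5.76, 33.29, -192.43, 1112.26, -6428.86]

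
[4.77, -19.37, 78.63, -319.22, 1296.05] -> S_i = 4.77*(-4.06)^i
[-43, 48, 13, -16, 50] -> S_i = Random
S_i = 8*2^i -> [8, 16, 32, 64, 128]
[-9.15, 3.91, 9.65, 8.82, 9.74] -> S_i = Random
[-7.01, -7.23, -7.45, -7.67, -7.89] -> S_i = -7.01 + -0.22*i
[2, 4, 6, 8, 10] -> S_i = 2 + 2*i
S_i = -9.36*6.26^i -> [-9.36, -58.59, -366.8, -2296.14, -14373.85]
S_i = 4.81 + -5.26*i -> [4.81, -0.45, -5.71, -10.97, -16.23]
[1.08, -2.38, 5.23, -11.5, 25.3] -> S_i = 1.08*(-2.20)^i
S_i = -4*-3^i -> [-4, 12, -36, 108, -324]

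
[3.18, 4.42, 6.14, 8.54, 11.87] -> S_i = 3.18*1.39^i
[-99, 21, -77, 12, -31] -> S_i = Random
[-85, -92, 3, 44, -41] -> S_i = Random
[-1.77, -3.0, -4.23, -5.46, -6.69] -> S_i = -1.77 + -1.23*i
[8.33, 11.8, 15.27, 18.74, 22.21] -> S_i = 8.33 + 3.47*i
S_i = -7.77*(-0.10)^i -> [-7.77, 0.78, -0.08, 0.01, -0.0]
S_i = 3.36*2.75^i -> [3.36, 9.24, 25.41, 69.88, 192.16]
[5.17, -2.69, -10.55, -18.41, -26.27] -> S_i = 5.17 + -7.86*i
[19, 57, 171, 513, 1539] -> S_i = 19*3^i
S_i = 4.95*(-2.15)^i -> [4.95, -10.64, 22.88, -49.19, 105.77]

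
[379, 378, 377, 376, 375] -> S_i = 379 + -1*i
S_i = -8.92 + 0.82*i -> [-8.92, -8.1, -7.28, -6.46, -5.64]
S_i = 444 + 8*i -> [444, 452, 460, 468, 476]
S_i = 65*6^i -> [65, 390, 2340, 14040, 84240]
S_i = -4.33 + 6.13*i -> [-4.33, 1.8, 7.93, 14.06, 20.19]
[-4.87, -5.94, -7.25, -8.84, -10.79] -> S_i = -4.87*1.22^i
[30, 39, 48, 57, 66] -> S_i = 30 + 9*i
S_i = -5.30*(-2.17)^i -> [-5.3, 11.5, -24.96, 54.16, -117.52]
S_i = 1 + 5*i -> [1, 6, 11, 16, 21]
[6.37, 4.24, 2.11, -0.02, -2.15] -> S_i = 6.37 + -2.13*i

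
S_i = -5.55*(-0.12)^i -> [-5.55, 0.67, -0.08, 0.01, -0.0]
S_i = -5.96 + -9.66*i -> [-5.96, -15.62, -25.28, -34.94, -44.6]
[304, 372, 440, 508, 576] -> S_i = 304 + 68*i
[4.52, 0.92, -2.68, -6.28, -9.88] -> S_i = 4.52 + -3.60*i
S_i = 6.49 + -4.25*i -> [6.49, 2.24, -2.01, -6.26, -10.51]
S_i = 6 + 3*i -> [6, 9, 12, 15, 18]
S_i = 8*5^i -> [8, 40, 200, 1000, 5000]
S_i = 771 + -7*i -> [771, 764, 757, 750, 743]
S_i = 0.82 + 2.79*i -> [0.82, 3.61, 6.4, 9.19, 11.98]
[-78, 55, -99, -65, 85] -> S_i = Random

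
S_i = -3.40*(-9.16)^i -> [-3.4, 31.14, -285.28, 2613.16, -23936.51]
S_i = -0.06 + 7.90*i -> [-0.06, 7.84, 15.74, 23.64, 31.54]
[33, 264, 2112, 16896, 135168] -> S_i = 33*8^i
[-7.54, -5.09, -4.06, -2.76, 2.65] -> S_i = Random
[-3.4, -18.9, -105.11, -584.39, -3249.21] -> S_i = -3.40*5.56^i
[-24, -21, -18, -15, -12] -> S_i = -24 + 3*i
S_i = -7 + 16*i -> [-7, 9, 25, 41, 57]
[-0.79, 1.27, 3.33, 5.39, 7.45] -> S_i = -0.79 + 2.06*i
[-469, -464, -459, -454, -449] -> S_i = -469 + 5*i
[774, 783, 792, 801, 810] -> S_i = 774 + 9*i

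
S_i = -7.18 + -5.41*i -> [-7.18, -12.59, -18.0, -23.41, -28.82]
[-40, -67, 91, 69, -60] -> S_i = Random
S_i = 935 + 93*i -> [935, 1028, 1121, 1214, 1307]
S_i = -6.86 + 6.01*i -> [-6.86, -0.85, 5.16, 11.17, 17.18]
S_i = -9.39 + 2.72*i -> [-9.39, -6.67, -3.95, -1.23, 1.49]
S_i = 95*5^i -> [95, 475, 2375, 11875, 59375]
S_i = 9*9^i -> [9, 81, 729, 6561, 59049]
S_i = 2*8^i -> [2, 16, 128, 1024, 8192]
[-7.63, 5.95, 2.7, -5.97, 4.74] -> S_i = Random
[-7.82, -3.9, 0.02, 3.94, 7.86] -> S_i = -7.82 + 3.92*i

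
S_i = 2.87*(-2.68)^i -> [2.87, -7.69, 20.61, -55.24, 148.05]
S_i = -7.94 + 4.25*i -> [-7.94, -3.69, 0.56, 4.81, 9.06]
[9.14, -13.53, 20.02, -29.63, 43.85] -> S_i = 9.14*(-1.48)^i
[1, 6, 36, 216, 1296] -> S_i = 1*6^i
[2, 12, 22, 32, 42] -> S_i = 2 + 10*i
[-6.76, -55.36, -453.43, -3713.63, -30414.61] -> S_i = -6.76*8.19^i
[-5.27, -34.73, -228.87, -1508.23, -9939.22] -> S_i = -5.27*6.59^i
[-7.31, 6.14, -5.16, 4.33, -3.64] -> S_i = -7.31*(-0.84)^i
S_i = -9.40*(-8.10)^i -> [-9.4, 76.14, -616.73, 4995.55, -40463.92]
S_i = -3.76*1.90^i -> [-3.76, -7.14, -13.57, -25.79, -49.0]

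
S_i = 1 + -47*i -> [1, -46, -93, -140, -187]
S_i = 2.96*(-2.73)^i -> [2.96, -8.08, 22.06, -60.23, 164.42]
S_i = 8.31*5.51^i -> [8.31, 45.79, 252.29, 1390.13, 7659.62]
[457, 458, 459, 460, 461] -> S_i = 457 + 1*i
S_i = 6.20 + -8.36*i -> [6.2, -2.16, -10.52, -18.88, -27.24]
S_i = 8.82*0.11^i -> [8.82, 0.97, 0.11, 0.01, 0.0]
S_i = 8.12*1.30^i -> [8.12, 10.56, 13.72, 17.84, 23.19]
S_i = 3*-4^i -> [3, -12, 48, -192, 768]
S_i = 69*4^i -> [69, 276, 1104, 4416, 17664]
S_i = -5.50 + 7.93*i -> [-5.5, 2.43, 10.36, 18.29, 26.22]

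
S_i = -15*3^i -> [-15, -45, -135, -405, -1215]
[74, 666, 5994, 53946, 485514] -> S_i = 74*9^i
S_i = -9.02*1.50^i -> [-9.02, -13.53, -20.29, -30.44, -45.66]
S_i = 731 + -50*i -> [731, 681, 631, 581, 531]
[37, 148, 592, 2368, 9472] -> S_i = 37*4^i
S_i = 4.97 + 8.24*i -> [4.97, 13.21, 21.45, 29.69, 37.93]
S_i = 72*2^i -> [72, 144, 288, 576, 1152]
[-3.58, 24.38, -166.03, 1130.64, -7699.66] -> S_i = -3.58*(-6.81)^i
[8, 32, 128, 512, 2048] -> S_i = 8*4^i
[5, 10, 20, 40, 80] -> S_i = 5*2^i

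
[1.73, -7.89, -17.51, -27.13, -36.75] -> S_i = 1.73 + -9.62*i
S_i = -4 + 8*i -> [-4, 4, 12, 20, 28]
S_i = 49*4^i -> [49, 196, 784, 3136, 12544]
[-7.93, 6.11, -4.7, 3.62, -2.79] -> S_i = -7.93*(-0.77)^i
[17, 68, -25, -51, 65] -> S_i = Random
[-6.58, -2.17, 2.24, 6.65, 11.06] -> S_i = -6.58 + 4.41*i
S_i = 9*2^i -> [9, 18, 36, 72, 144]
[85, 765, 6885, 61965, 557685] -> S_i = 85*9^i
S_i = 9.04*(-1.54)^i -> [9.04, -13.92, 21.44, -33.02, 50.85]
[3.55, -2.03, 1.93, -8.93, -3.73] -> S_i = Random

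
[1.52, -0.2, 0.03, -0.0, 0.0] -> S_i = 1.52*(-0.13)^i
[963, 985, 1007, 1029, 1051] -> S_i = 963 + 22*i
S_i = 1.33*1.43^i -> [1.33, 1.9, 2.72, 3.89, 5.56]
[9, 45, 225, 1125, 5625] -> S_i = 9*5^i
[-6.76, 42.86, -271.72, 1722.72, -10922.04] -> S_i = -6.76*(-6.34)^i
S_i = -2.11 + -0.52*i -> [-2.11, -2.63, -3.15, -3.67, -4.19]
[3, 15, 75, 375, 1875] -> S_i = 3*5^i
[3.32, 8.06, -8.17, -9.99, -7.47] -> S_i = Random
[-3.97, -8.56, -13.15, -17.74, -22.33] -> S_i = -3.97 + -4.59*i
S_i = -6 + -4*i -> [-6, -10, -14, -18, -22]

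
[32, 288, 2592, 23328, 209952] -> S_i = 32*9^i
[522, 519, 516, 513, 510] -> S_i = 522 + -3*i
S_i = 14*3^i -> [14, 42, 126, 378, 1134]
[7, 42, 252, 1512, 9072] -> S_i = 7*6^i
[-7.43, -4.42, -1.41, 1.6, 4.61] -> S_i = -7.43 + 3.01*i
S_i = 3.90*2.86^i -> [3.9, 11.15, 31.9, 91.24, 260.93]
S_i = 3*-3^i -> [3, -9, 27, -81, 243]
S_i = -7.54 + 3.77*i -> [-7.54, -3.77, 0.0, 3.77, 7.54]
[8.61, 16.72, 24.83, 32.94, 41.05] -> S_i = 8.61 + 8.11*i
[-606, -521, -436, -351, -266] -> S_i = -606 + 85*i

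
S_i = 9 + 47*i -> [9, 56, 103, 150, 197]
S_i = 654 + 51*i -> [654, 705, 756, 807, 858]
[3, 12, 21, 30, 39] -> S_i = 3 + 9*i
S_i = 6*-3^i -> [6, -18, 54, -162, 486]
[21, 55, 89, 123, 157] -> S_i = 21 + 34*i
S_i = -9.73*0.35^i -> [-9.73, -3.41, -1.19, -0.42, -0.15]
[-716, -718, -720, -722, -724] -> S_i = -716 + -2*i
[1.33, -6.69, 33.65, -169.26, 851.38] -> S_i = 1.33*(-5.03)^i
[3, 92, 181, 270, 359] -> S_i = 3 + 89*i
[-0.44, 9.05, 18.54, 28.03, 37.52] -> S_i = -0.44 + 9.49*i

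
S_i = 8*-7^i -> [8, -56, 392, -2744, 19208]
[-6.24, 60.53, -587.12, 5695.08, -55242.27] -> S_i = -6.24*(-9.70)^i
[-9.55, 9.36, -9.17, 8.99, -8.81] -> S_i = -9.55*(-0.98)^i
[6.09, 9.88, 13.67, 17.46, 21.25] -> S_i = 6.09 + 3.79*i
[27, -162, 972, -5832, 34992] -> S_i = 27*-6^i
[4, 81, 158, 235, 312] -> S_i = 4 + 77*i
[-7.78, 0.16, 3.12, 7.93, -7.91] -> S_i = Random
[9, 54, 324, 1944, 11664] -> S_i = 9*6^i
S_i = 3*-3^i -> [3, -9, 27, -81, 243]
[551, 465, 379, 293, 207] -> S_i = 551 + -86*i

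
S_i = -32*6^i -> [-32, -192, -1152, -6912, -41472]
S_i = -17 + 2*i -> [-17, -15, -13, -11, -9]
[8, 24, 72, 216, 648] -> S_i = 8*3^i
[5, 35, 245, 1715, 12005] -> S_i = 5*7^i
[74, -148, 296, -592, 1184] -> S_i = 74*-2^i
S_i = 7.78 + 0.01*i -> [7.78, 7.79, 7.8, 7.81, 7.82]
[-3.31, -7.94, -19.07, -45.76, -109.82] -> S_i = -3.31*2.40^i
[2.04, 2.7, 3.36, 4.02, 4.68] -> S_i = 2.04 + 0.66*i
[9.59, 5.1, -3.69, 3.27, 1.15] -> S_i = Random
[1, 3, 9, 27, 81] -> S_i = 1*3^i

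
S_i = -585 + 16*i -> [-585, -569, -553, -537, -521]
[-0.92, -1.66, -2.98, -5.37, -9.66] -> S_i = -0.92*1.80^i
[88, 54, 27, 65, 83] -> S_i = Random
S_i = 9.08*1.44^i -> [9.08, 13.08, 18.83, 27.11, 39.04]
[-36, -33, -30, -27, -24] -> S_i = -36 + 3*i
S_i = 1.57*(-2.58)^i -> [1.57, -4.05, 10.45, -26.96, 69.56]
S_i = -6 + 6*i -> [-6, 0, 6, 12, 18]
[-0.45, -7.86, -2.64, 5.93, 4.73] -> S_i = Random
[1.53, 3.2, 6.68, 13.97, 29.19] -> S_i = 1.53*2.09^i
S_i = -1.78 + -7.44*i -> [-1.78, -9.22, -16.66, -24.1, -31.54]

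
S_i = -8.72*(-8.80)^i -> [-8.72, 76.74, -675.28, 5942.44, -52293.44]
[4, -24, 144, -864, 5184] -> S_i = 4*-6^i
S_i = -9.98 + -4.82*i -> [-9.98, -14.8, -19.62, -24.44, -29.26]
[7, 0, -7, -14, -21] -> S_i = 7 + -7*i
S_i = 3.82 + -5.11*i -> [3.82, -1.29, -6.4, -11.51, -16.62]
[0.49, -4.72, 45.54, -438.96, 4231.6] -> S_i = 0.49*(-9.64)^i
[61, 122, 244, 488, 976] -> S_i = 61*2^i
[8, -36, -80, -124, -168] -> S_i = 8 + -44*i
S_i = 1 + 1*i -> [1, 2, 3, 4, 5]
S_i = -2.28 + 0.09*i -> [-2.28, -2.19, -2.1, -2.01, -1.92]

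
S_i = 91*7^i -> [91, 637, 4459, 31213, 218491]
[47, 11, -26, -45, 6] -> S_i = Random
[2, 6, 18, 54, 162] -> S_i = 2*3^i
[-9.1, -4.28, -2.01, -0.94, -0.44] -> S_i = -9.10*0.47^i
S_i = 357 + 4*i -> [357, 361, 365, 369, 373]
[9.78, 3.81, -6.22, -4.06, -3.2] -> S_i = Random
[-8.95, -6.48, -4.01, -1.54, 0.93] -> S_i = -8.95 + 2.47*i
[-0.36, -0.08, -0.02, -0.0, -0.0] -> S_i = -0.36*0.21^i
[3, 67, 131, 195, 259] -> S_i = 3 + 64*i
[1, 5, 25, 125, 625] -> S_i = 1*5^i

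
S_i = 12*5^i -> [12, 60, 300, 1500, 7500]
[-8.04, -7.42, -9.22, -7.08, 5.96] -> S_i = Random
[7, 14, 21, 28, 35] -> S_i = 7 + 7*i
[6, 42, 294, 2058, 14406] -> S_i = 6*7^i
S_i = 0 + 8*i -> [0, 8, 16, 24, 32]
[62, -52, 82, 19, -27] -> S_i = Random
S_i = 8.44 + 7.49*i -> [8.44, 15.93, 23.42, 30.91, 38.4]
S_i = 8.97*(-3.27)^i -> [8.97, -29.33, 95.92, -313.64, 1025.61]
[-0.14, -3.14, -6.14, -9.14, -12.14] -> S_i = -0.14 + -3.00*i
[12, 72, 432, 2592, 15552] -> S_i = 12*6^i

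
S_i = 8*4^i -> [8, 32, 128, 512, 2048]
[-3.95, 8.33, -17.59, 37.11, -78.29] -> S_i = -3.95*(-2.11)^i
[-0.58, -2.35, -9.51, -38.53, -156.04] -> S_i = -0.58*4.05^i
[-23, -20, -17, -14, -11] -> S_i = -23 + 3*i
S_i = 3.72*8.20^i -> [3.72, 30.5, 250.13, 2051.09, 16818.93]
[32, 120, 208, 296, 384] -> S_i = 32 + 88*i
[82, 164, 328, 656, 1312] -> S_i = 82*2^i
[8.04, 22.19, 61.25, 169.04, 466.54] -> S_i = 8.04*2.76^i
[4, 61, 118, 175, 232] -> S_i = 4 + 57*i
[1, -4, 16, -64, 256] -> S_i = 1*-4^i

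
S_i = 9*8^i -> [9, 72, 576, 4608, 36864]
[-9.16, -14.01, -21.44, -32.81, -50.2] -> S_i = -9.16*1.53^i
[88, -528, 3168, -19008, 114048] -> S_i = 88*-6^i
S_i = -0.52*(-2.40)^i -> [-0.52, 1.25, -3.0, 7.19, -17.25]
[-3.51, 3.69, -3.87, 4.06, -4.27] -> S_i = -3.51*(-1.05)^i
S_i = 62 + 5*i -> [62, 67, 72, 77, 82]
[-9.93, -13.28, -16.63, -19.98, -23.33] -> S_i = -9.93 + -3.35*i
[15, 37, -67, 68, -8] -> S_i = Random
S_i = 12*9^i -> [12, 108, 972, 8748, 78732]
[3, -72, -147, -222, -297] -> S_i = 3 + -75*i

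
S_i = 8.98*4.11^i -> [8.98, 36.91, 151.69, 623.45, 2562.38]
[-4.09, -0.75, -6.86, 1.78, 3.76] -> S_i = Random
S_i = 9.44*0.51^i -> [9.44, 4.81, 2.46, 1.25, 0.64]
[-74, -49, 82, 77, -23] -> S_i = Random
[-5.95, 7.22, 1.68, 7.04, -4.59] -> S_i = Random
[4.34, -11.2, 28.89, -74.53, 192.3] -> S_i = 4.34*(-2.58)^i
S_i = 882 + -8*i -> [882, 874, 866, 858, 850]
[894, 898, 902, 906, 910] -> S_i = 894 + 4*i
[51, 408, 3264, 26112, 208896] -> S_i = 51*8^i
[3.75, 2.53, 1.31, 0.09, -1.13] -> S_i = 3.75 + -1.22*i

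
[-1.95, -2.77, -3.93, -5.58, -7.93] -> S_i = -1.95*1.42^i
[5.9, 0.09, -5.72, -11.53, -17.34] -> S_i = 5.90 + -5.81*i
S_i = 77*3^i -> [77, 231, 693, 2079, 6237]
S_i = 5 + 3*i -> [5, 8, 11, 14, 17]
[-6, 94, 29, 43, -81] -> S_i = Random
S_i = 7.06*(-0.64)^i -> [7.06, -4.52, 2.89, -1.85, 1.18]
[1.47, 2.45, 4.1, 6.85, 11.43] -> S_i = 1.47*1.67^i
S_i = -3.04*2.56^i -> [-3.04, -7.78, -19.92, -51.0, -130.57]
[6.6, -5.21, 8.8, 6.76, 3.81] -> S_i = Random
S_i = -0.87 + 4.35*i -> [-0.87, 3.48, 7.83, 12.18, 16.53]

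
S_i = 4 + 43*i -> [4, 47, 90, 133, 176]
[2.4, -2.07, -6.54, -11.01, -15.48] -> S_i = 2.40 + -4.47*i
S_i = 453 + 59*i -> [453, 512, 571, 630, 689]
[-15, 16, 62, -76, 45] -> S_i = Random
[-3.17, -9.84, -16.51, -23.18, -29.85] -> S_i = -3.17 + -6.67*i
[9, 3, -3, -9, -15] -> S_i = 9 + -6*i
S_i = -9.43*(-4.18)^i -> [-9.43, 39.42, -164.76, 688.72, -2878.84]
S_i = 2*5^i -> [2, 10, 50, 250, 1250]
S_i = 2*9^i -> [2, 18, 162, 1458, 13122]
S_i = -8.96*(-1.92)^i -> [-8.96, 17.2, -33.03, 63.42, -121.76]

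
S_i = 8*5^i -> [8, 40, 200, 1000, 5000]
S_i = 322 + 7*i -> [322, 329, 336, 343, 350]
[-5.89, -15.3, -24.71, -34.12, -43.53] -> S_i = -5.89 + -9.41*i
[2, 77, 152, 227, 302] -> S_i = 2 + 75*i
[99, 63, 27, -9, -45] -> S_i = 99 + -36*i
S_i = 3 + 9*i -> [3, 12, 21, 30, 39]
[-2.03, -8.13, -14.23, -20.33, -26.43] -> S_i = -2.03 + -6.10*i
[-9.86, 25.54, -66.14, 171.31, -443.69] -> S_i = -9.86*(-2.59)^i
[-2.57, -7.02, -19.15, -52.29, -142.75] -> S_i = -2.57*2.73^i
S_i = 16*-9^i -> [16, -144, 1296, -11664, 104976]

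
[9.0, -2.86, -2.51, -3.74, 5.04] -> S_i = Random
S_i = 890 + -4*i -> [890, 886, 882, 878, 874]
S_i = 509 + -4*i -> [509, 505, 501, 497, 493]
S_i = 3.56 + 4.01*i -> [3.56, 7.57, 11.58, 15.59, 19.6]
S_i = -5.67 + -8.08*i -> [-5.67, -13.75, -21.83, -29.91, -37.99]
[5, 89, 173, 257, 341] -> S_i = 5 + 84*i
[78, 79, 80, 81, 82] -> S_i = 78 + 1*i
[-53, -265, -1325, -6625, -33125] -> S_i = -53*5^i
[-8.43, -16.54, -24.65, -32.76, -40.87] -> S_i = -8.43 + -8.11*i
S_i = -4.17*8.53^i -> [-4.17, -35.57, -303.41, -2588.11, -22076.6]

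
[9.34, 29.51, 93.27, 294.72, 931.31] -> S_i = 9.34*3.16^i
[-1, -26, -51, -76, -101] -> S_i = -1 + -25*i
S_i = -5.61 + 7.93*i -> [-5.61, 2.32, 10.25, 18.18, 26.11]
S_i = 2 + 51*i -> [2, 53, 104, 155, 206]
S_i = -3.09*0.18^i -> [-3.09, -0.56, -0.1, -0.02, -0.0]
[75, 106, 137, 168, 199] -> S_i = 75 + 31*i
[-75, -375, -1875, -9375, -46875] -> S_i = -75*5^i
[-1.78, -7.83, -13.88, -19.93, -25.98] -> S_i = -1.78 + -6.05*i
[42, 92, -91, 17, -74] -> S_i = Random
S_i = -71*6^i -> [-71, -426, -2556, -15336, -92016]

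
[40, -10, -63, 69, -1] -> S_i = Random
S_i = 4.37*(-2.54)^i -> [4.37, -11.1, 28.19, -71.61, 181.89]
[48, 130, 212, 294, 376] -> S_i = 48 + 82*i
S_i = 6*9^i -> [6, 54, 486, 4374, 39366]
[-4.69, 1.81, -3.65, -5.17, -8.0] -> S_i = Random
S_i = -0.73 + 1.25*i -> [-0.73, 0.52, 1.77, 3.02, 4.27]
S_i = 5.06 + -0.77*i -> [5.06, 4.29, 3.52, 2.75, 1.98]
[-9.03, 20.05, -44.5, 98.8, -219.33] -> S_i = -9.03*(-2.22)^i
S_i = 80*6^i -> [80, 480, 2880, 17280, 103680]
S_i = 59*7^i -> [59, 413, 2891, 20237, 141659]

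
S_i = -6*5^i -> [-6, -30, -150, -750, -3750]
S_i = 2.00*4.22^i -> [2.0, 8.44, 35.62, 150.3, 634.28]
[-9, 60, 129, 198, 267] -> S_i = -9 + 69*i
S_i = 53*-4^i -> [53, -212, 848, -3392, 13568]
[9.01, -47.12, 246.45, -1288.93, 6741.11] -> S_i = 9.01*(-5.23)^i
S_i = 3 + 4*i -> [3, 7, 11, 15, 19]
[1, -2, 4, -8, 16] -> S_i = 1*-2^i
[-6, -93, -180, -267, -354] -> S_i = -6 + -87*i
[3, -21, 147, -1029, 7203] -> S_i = 3*-7^i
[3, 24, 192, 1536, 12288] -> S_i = 3*8^i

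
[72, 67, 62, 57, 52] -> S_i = 72 + -5*i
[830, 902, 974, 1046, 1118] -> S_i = 830 + 72*i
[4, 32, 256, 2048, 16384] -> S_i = 4*8^i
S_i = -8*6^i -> [-8, -48, -288, -1728, -10368]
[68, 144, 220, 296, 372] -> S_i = 68 + 76*i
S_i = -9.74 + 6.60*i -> [-9.74, -3.14, 3.46, 10.06, 16.66]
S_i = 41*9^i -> [41, 369, 3321, 29889, 269001]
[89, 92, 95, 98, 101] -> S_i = 89 + 3*i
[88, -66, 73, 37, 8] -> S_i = Random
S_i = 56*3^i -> [56, 168, 504, 1512, 4536]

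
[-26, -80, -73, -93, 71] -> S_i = Random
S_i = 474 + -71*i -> [474, 403, 332, 261, 190]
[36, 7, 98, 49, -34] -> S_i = Random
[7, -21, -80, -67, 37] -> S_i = Random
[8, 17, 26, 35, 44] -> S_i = 8 + 9*i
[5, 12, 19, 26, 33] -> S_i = 5 + 7*i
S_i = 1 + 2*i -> [1, 3, 5, 7, 9]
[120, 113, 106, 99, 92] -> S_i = 120 + -7*i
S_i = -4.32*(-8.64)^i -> [-4.32, 37.32, -322.49, 2786.28, -24073.47]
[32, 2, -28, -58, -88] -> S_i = 32 + -30*i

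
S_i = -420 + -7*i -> [-420, -427, -434, -441, -448]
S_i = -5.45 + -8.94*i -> [-5.45, -14.39, -23.33, -32.27, -41.21]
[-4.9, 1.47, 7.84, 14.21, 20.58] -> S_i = -4.90 + 6.37*i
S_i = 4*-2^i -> [4, -8, 16, -32, 64]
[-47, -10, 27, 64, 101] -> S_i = -47 + 37*i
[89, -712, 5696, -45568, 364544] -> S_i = 89*-8^i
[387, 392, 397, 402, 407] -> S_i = 387 + 5*i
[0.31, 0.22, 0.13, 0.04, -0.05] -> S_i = 0.31 + -0.09*i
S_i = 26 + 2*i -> [26, 28, 30, 32, 34]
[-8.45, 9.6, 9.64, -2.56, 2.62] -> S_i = Random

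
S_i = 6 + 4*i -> [6, 10, 14, 18, 22]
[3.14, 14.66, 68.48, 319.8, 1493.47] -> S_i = 3.14*4.67^i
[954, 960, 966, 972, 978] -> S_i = 954 + 6*i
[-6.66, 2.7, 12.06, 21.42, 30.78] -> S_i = -6.66 + 9.36*i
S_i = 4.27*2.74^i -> [4.27, 11.7, 32.06, 87.84, 240.67]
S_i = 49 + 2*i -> [49, 51, 53, 55, 57]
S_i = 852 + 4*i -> [852, 856, 860, 864, 868]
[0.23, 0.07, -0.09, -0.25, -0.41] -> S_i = 0.23 + -0.16*i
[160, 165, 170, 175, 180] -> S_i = 160 + 5*i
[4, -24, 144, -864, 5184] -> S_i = 4*-6^i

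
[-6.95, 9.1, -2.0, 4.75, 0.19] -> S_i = Random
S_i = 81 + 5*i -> [81, 86, 91, 96, 101]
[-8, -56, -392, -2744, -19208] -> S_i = -8*7^i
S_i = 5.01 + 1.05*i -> [5.01, 6.06, 7.11, 8.16, 9.21]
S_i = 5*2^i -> [5, 10, 20, 40, 80]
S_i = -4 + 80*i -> [-4, 76, 156, 236, 316]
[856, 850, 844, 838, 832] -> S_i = 856 + -6*i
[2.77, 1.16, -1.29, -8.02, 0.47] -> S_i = Random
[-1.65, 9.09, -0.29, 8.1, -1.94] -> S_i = Random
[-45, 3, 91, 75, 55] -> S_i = Random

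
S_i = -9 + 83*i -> [-9, 74, 157, 240, 323]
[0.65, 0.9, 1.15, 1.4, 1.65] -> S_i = 0.65 + 0.25*i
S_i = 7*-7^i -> [7, -49, 343, -2401, 16807]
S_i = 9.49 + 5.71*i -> [9.49, 15.2, 20.91, 26.62, 32.33]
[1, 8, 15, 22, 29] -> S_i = 1 + 7*i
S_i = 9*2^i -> [9, 18, 36, 72, 144]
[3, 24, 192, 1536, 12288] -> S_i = 3*8^i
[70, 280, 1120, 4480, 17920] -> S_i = 70*4^i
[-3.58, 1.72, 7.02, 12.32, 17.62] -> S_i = -3.58 + 5.30*i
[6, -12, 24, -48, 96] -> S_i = 6*-2^i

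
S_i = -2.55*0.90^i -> [-2.55, -2.3, -2.07, -1.86, -1.67]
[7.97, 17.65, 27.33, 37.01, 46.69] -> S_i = 7.97 + 9.68*i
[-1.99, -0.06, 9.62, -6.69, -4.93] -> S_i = Random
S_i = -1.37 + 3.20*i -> [-1.37, 1.83, 5.03, 8.23, 11.43]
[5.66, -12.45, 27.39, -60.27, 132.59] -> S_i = 5.66*(-2.20)^i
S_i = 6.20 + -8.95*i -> [6.2, -2.75, -11.7, -20.65, -29.6]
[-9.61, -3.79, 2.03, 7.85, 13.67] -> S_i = -9.61 + 5.82*i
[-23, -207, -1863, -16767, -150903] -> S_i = -23*9^i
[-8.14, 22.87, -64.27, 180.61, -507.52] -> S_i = -8.14*(-2.81)^i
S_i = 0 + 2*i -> [0, 2, 4, 6, 8]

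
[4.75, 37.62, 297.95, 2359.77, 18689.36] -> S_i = 4.75*7.92^i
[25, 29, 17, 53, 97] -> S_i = Random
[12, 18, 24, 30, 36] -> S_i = 12 + 6*i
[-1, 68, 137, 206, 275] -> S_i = -1 + 69*i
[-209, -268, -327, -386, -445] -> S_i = -209 + -59*i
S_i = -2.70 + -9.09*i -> [-2.7, -11.79, -20.88, -29.97, -39.06]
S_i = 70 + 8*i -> [70, 78, 86, 94, 102]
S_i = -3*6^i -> [-3, -18, -108, -648, -3888]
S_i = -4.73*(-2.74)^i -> [-4.73, 12.96, -35.51, 97.3, -266.6]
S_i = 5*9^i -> [5, 45, 405, 3645, 32805]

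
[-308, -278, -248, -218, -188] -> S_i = -308 + 30*i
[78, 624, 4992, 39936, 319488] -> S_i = 78*8^i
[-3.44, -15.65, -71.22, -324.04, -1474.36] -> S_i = -3.44*4.55^i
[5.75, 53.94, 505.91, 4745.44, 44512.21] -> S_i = 5.75*9.38^i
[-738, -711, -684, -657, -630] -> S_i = -738 + 27*i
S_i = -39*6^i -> [-39, -234, -1404, -8424, -50544]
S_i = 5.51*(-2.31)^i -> [5.51, -12.73, 29.4, -67.92, 156.89]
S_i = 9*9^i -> [9, 81, 729, 6561, 59049]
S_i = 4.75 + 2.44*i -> [4.75, 7.19, 9.63, 12.07, 14.51]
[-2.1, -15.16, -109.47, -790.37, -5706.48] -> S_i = -2.10*7.22^i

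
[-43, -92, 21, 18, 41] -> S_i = Random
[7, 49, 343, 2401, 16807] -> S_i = 7*7^i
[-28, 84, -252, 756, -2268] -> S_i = -28*-3^i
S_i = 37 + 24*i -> [37, 61, 85, 109, 133]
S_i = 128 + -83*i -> [128, 45, -38, -121, -204]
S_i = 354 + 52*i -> [354, 406, 458, 510, 562]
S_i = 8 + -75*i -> [8, -67, -142, -217, -292]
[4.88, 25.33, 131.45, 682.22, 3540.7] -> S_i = 4.88*5.19^i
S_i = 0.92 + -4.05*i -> [0.92, -3.13, -7.18, -11.23, -15.28]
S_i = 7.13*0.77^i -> [7.13, 5.49, 4.23, 3.26, 2.51]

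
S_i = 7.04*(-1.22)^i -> [7.04, -8.59, 10.48, -12.78, 15.6]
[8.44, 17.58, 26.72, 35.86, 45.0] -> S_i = 8.44 + 9.14*i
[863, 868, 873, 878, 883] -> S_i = 863 + 5*i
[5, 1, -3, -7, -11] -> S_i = 5 + -4*i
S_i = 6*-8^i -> [6, -48, 384, -3072, 24576]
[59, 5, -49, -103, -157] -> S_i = 59 + -54*i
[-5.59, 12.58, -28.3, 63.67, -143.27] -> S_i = -5.59*(-2.25)^i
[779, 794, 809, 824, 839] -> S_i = 779 + 15*i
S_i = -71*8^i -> [-71, -568, -4544, -36352, -290816]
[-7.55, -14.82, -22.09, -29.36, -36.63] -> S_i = -7.55 + -7.27*i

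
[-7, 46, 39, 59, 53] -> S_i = Random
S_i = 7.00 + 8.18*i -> [7.0, 15.18, 23.36, 31.54, 39.72]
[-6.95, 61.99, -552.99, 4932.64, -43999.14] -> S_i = -6.95*(-8.92)^i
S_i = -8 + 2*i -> [-8, -6, -4, -2, 0]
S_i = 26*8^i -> [26, 208, 1664, 13312, 106496]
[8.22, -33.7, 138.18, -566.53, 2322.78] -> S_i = 8.22*(-4.10)^i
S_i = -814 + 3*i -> [-814, -811, -808, -805, -802]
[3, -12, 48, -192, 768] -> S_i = 3*-4^i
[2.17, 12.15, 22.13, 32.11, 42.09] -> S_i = 2.17 + 9.98*i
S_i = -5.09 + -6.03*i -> [-5.09, -11.12, -17.15, -23.18, -29.21]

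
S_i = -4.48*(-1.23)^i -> [-4.48, 5.51, -6.78, 8.34, -10.25]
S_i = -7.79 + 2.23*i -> [-7.79, -5.56, -3.33, -1.1, 1.13]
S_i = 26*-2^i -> [26, -52, 104, -208, 416]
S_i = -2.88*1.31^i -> [-2.88, -3.77, -4.94, -6.47, -8.48]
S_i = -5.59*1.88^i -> [-5.59, -10.51, -19.76, -37.14, -69.83]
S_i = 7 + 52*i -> [7, 59, 111, 163, 215]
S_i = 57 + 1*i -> [57, 58, 59, 60, 61]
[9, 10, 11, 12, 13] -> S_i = 9 + 1*i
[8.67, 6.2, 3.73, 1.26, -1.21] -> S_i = 8.67 + -2.47*i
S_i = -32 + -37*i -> [-32, -69, -106, -143, -180]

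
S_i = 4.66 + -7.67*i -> [4.66, -3.01, -10.68, -18.35, -26.02]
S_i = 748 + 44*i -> [748, 792, 836, 880, 924]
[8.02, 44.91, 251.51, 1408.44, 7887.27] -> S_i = 8.02*5.60^i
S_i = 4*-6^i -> [4, -24, 144, -864, 5184]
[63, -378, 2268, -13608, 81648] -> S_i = 63*-6^i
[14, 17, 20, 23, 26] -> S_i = 14 + 3*i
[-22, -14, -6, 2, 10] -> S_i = -22 + 8*i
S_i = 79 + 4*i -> [79, 83, 87, 91, 95]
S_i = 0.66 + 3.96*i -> [0.66, 4.62, 8.58, 12.54, 16.5]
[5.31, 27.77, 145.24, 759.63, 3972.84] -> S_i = 5.31*5.23^i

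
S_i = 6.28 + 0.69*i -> [6.28, 6.97, 7.66, 8.35, 9.04]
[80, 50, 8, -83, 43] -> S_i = Random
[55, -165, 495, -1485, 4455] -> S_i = 55*-3^i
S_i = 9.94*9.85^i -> [9.94, 97.91, 964.4, 9499.38, 93568.85]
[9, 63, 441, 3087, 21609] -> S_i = 9*7^i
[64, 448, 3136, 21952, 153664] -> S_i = 64*7^i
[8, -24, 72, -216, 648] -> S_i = 8*-3^i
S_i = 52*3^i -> [52, 156, 468, 1404, 4212]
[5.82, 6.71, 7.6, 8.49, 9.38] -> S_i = 5.82 + 0.89*i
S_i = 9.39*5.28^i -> [9.39, 49.58, 261.78, 1382.19, 7297.96]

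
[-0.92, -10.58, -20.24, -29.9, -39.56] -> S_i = -0.92 + -9.66*i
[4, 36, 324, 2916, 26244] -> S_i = 4*9^i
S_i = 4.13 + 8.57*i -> [4.13, 12.7, 21.27, 29.84, 38.41]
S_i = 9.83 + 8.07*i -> [9.83, 17.9, 25.97, 34.04, 42.11]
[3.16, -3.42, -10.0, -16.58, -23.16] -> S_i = 3.16 + -6.58*i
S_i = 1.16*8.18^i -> [1.16, 9.49, 77.62, 634.92, 5193.63]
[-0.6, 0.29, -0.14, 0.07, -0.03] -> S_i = -0.60*(-0.48)^i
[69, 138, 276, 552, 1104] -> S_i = 69*2^i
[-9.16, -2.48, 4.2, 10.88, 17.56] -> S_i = -9.16 + 6.68*i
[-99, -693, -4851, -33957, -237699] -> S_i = -99*7^i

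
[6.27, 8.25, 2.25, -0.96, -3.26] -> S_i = Random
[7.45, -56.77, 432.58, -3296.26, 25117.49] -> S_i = 7.45*(-7.62)^i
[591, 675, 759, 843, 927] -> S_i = 591 + 84*i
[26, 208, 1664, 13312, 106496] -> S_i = 26*8^i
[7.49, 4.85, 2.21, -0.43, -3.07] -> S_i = 7.49 + -2.64*i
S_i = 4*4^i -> [4, 16, 64, 256, 1024]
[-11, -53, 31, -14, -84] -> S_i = Random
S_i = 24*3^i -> [24, 72, 216, 648, 1944]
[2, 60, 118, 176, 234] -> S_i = 2 + 58*i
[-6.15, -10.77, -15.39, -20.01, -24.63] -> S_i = -6.15 + -4.62*i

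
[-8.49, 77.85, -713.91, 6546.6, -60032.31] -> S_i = -8.49*(-9.17)^i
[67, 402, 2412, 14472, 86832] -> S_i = 67*6^i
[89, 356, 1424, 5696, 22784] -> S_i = 89*4^i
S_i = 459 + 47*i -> [459, 506, 553, 600, 647]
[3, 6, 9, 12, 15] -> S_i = 3 + 3*i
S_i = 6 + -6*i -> [6, 0, -6, -12, -18]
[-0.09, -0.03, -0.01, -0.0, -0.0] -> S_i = -0.09*0.32^i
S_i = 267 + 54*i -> [267, 321, 375, 429, 483]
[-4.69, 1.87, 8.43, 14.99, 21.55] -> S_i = -4.69 + 6.56*i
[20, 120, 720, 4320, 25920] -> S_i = 20*6^i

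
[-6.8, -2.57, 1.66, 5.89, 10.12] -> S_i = -6.80 + 4.23*i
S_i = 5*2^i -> [5, 10, 20, 40, 80]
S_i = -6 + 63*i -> [-6, 57, 120, 183, 246]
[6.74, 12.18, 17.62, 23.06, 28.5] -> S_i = 6.74 + 5.44*i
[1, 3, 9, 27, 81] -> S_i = 1*3^i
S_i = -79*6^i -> [-79, -474, -2844, -17064, -102384]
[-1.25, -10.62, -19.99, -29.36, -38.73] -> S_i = -1.25 + -9.37*i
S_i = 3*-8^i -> [3, -24, 192, -1536, 12288]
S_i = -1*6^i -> [-1, -6, -36, -216, -1296]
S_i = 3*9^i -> [3, 27, 243, 2187, 19683]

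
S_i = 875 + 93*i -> [875, 968, 1061, 1154, 1247]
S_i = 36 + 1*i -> [36, 37, 38, 39, 40]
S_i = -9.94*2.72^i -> [-9.94, -27.04, -73.54, -200.03, -544.08]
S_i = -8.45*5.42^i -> [-8.45, -45.8, -248.23, -1345.41, -7292.12]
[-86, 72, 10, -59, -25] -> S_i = Random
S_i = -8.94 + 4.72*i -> [-8.94, -4.22, 0.5, 5.22, 9.94]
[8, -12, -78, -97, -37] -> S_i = Random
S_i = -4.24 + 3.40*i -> [-4.24, -0.84, 2.56, 5.96, 9.36]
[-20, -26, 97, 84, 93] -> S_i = Random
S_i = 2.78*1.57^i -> [2.78, 4.36, 6.85, 10.76, 16.89]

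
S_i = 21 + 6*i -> [21, 27, 33, 39, 45]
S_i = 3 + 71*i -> [3, 74, 145, 216, 287]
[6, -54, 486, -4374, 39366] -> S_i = 6*-9^i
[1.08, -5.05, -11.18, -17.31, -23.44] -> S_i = 1.08 + -6.13*i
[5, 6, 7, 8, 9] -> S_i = 5 + 1*i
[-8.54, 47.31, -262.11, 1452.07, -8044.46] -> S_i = -8.54*(-5.54)^i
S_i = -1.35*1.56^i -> [-1.35, -2.11, -3.29, -5.13, -8.0]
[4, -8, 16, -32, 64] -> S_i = 4*-2^i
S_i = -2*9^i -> [-2, -18, -162, -1458, -13122]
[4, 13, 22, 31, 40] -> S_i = 4 + 9*i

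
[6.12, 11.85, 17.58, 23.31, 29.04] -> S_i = 6.12 + 5.73*i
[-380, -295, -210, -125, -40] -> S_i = -380 + 85*i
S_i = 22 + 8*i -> [22, 30, 38, 46, 54]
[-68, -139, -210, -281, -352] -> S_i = -68 + -71*i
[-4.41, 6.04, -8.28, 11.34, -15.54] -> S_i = -4.41*(-1.37)^i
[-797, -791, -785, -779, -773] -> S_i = -797 + 6*i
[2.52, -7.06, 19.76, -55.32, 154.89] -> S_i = 2.52*(-2.80)^i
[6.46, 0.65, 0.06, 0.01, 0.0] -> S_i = 6.46*0.10^i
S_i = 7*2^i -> [7, 14, 28, 56, 112]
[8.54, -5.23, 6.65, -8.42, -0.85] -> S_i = Random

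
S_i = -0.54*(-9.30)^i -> [-0.54, 5.02, -46.7, 434.35, -4039.48]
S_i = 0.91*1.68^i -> [0.91, 1.53, 2.57, 4.31, 7.25]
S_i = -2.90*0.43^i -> [-2.9, -1.25, -0.54, -0.23, -0.1]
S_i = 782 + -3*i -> [782, 779, 776, 773, 770]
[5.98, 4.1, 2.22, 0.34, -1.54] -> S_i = 5.98 + -1.88*i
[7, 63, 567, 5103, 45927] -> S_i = 7*9^i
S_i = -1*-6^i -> [-1, 6, -36, 216, -1296]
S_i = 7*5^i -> [7, 35, 175, 875, 4375]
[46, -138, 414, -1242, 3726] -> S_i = 46*-3^i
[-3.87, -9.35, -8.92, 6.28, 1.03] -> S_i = Random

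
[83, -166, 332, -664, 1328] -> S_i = 83*-2^i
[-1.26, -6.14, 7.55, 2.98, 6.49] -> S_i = Random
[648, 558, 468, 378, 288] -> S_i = 648 + -90*i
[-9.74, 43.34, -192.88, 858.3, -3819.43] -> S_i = -9.74*(-4.45)^i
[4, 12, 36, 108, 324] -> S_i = 4*3^i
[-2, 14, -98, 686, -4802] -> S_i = -2*-7^i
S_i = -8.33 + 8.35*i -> [-8.33, 0.02, 8.37, 16.72, 25.07]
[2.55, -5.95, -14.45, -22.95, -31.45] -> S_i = 2.55 + -8.50*i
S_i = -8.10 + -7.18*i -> [-8.1, -15.28, -22.46, -29.64, -36.82]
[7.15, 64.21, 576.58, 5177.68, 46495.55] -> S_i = 7.15*8.98^i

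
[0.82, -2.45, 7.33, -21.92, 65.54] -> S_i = 0.82*(-2.99)^i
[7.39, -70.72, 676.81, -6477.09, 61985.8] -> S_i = 7.39*(-9.57)^i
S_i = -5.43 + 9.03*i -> [-5.43, 3.6, 12.63, 21.66, 30.69]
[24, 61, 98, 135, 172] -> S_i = 24 + 37*i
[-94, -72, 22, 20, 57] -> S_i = Random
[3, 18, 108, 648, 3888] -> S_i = 3*6^i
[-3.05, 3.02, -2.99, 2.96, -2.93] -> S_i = -3.05*(-0.99)^i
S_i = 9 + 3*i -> [9, 12, 15, 18, 21]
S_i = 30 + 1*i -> [30, 31, 32, 33, 34]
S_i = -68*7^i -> [-68, -476, -3332, -23324, -163268]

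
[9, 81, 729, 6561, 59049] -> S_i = 9*9^i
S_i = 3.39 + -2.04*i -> [3.39, 1.35, -0.69, -2.73, -4.77]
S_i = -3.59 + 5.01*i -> [-3.59, 1.42, 6.43, 11.44, 16.45]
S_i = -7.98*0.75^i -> [-7.98, -5.98, -4.49, -3.37, -2.52]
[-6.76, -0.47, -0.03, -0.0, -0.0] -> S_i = -6.76*0.07^i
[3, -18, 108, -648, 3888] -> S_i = 3*-6^i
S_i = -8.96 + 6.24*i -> [-8.96, -2.72, 3.52, 9.76, 16.0]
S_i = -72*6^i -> [-72, -432, -2592, -15552, -93312]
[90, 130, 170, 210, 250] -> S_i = 90 + 40*i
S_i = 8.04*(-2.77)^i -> [8.04, -22.27, 61.69, -170.88, 473.34]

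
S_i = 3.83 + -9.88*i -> [3.83, -6.05, -15.93, -25.81, -35.69]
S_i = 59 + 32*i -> [59, 91, 123, 155, 187]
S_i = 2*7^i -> [2, 14, 98, 686, 4802]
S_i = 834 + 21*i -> [834, 855, 876, 897, 918]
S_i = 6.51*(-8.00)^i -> [6.51, -52.08, 416.64, -3333.12, 26664.96]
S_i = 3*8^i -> [3, 24, 192, 1536, 12288]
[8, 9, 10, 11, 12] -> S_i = 8 + 1*i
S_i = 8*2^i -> [8, 16, 32, 64, 128]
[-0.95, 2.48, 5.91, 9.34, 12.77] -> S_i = -0.95 + 3.43*i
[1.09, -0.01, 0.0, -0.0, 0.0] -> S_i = 1.09*(-0.01)^i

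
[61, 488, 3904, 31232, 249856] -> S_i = 61*8^i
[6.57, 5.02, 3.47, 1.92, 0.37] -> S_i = 6.57 + -1.55*i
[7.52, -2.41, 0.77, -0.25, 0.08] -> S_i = 7.52*(-0.32)^i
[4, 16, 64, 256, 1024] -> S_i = 4*4^i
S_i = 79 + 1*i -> [79, 80, 81, 82, 83]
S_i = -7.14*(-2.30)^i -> [-7.14, 16.42, -37.77, 86.87, -199.81]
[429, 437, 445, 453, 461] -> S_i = 429 + 8*i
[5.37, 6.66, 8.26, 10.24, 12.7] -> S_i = 5.37*1.24^i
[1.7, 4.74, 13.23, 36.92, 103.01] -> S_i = 1.70*2.79^i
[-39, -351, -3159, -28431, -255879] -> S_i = -39*9^i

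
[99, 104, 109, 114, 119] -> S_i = 99 + 5*i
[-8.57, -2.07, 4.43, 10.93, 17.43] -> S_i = -8.57 + 6.50*i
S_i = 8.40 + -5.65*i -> [8.4, 2.75, -2.9, -8.55, -14.2]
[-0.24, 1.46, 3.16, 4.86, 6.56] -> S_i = -0.24 + 1.70*i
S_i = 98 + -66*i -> [98, 32, -34, -100, -166]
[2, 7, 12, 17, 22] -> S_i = 2 + 5*i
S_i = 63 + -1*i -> [63, 62, 61, 60, 59]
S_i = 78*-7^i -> [78, -546, 3822, -26754, 187278]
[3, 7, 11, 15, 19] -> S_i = 3 + 4*i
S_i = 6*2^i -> [6, 12, 24, 48, 96]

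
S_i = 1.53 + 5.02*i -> [1.53, 6.55, 11.57, 16.59, 21.61]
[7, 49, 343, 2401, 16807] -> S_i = 7*7^i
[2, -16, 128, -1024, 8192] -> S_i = 2*-8^i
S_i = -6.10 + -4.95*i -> [-6.1, -11.05, -16.0, -20.95, -25.9]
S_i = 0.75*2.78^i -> [0.75, 2.08, 5.8, 16.11, 44.8]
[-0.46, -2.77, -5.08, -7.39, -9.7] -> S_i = -0.46 + -2.31*i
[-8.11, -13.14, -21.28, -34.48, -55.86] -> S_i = -8.11*1.62^i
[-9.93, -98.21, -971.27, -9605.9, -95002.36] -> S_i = -9.93*9.89^i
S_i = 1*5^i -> [1, 5, 25, 125, 625]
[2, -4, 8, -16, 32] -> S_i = 2*-2^i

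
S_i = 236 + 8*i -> [236, 244, 252, 260, 268]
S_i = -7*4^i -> [-7, -28, -112, -448, -1792]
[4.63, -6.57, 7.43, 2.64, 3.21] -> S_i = Random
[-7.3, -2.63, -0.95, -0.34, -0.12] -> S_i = -7.30*0.36^i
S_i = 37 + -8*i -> [37, 29, 21, 13, 5]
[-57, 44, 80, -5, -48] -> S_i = Random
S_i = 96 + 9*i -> [96, 105, 114, 123, 132]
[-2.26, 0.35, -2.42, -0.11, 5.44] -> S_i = Random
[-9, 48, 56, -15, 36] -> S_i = Random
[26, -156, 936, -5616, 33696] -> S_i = 26*-6^i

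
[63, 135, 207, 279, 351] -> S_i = 63 + 72*i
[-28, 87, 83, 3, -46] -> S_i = Random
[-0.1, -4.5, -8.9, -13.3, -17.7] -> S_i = -0.10 + -4.40*i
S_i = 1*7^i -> [1, 7, 49, 343, 2401]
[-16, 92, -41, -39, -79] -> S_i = Random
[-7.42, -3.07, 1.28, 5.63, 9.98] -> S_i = -7.42 + 4.35*i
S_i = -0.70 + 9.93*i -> [-0.7, 9.23, 19.16, 29.09, 39.02]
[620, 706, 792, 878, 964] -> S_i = 620 + 86*i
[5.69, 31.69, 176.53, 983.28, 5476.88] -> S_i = 5.69*5.57^i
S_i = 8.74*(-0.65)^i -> [8.74, -5.68, 3.69, -2.4, 1.56]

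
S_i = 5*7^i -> [5, 35, 245, 1715, 12005]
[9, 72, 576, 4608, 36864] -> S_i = 9*8^i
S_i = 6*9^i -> [6, 54, 486, 4374, 39366]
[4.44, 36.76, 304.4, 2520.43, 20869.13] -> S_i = 4.44*8.28^i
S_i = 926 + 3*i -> [926, 929, 932, 935, 938]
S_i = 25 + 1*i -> [25, 26, 27, 28, 29]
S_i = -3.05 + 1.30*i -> [-3.05, -1.75, -0.45, 0.85, 2.15]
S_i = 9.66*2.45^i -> [9.66, 23.67, 57.98, 142.06, 348.05]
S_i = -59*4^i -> [-59, -236, -944, -3776, -15104]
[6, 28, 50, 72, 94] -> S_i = 6 + 22*i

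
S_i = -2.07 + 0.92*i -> [-2.07, -1.15, -0.23, 0.69, 1.61]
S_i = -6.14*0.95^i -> [-6.14, -5.83, -5.54, -5.26, -5.0]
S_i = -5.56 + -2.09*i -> [-5.56, -7.65, -9.74, -11.83, -13.92]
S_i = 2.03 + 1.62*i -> [2.03, 3.65, 5.27, 6.89, 8.51]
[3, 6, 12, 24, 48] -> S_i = 3*2^i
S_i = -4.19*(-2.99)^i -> [-4.19, 12.53, -37.46, 112.0, -334.89]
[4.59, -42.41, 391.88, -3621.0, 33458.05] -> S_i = 4.59*(-9.24)^i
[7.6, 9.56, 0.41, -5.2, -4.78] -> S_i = Random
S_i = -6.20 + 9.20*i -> [-6.2, 3.0, 12.2, 21.4, 30.6]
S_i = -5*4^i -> [-5, -20, -80, -320, -1280]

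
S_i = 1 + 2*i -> [1, 3, 5, 7, 9]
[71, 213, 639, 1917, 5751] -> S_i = 71*3^i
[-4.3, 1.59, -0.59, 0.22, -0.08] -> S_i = -4.30*(-0.37)^i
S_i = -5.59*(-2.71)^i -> [-5.59, 15.15, -41.05, 111.26, -301.5]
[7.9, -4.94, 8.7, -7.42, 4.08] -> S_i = Random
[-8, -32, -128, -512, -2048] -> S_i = -8*4^i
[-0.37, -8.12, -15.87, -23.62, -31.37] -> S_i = -0.37 + -7.75*i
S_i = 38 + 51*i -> [38, 89, 140, 191, 242]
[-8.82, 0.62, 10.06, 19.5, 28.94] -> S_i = -8.82 + 9.44*i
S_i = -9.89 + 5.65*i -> [-9.89, -4.24, 1.41, 7.06, 12.71]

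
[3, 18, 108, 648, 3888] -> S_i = 3*6^i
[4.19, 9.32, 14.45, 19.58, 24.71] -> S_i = 4.19 + 5.13*i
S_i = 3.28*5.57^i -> [3.28, 18.27, 101.76, 566.81, 3157.15]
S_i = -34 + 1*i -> [-34, -33, -32, -31, -30]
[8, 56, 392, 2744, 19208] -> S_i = 8*7^i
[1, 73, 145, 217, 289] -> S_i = 1 + 72*i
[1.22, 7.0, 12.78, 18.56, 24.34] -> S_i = 1.22 + 5.78*i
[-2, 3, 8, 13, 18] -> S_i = -2 + 5*i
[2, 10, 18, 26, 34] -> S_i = 2 + 8*i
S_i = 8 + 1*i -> [8, 9, 10, 11, 12]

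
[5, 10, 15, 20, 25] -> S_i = 5 + 5*i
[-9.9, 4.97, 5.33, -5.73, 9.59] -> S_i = Random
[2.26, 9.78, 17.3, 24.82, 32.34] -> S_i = 2.26 + 7.52*i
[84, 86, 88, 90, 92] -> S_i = 84 + 2*i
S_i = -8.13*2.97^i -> [-8.13, -24.15, -71.71, -212.99, -632.58]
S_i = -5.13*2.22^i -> [-5.13, -11.39, -25.28, -56.13, -124.6]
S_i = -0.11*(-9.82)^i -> [-0.11, 1.08, -10.61, 104.17, -1022.91]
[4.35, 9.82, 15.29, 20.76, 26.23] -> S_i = 4.35 + 5.47*i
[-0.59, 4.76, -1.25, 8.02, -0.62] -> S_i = Random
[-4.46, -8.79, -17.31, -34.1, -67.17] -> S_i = -4.46*1.97^i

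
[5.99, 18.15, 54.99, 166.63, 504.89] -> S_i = 5.99*3.03^i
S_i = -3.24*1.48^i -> [-3.24, -4.8, -7.1, -10.5, -15.55]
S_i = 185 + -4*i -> [185, 181, 177, 173, 169]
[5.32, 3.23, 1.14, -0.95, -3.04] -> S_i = 5.32 + -2.09*i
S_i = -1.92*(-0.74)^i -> [-1.92, 1.42, -1.05, 0.78, -0.58]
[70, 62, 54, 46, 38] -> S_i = 70 + -8*i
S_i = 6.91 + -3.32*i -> [6.91, 3.59, 0.27, -3.05, -6.37]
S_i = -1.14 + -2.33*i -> [-1.14, -3.47, -5.8, -8.13, -10.46]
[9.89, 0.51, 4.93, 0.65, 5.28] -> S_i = Random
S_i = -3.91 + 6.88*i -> [-3.91, 2.97, 9.85, 16.73, 23.61]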